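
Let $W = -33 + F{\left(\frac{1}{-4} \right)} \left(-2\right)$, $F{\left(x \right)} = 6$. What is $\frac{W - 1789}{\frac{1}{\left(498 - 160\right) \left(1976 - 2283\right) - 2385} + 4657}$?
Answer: $- \frac{97340467}{247172603} \approx -0.39382$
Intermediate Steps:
$W = -45$ ($W = -33 + 6 \left(-2\right) = -33 - 12 = -45$)
$\frac{W - 1789}{\frac{1}{\left(498 - 160\right) \left(1976 - 2283\right) - 2385} + 4657} = \frac{-45 - 1789}{\frac{1}{\left(498 - 160\right) \left(1976 - 2283\right) - 2385} + 4657} = - \frac{1834}{\frac{1}{338 \left(-307\right) - 2385} + 4657} = - \frac{1834}{\frac{1}{-103766 - 2385} + 4657} = - \frac{1834}{\frac{1}{-106151} + 4657} = - \frac{1834}{- \frac{1}{106151} + 4657} = - \frac{1834}{\frac{494345206}{106151}} = \left(-1834\right) \frac{106151}{494345206} = - \frac{97340467}{247172603}$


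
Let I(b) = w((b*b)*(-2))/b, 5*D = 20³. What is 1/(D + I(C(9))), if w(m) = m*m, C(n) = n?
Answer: 1/4516 ≈ 0.00022143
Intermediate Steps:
D = 1600 (D = (⅕)*20³ = (⅕)*8000 = 1600)
w(m) = m²
I(b) = 4*b³ (I(b) = ((b*b)*(-2))²/b = (b²*(-2))²/b = (-2*b²)²/b = (4*b⁴)/b = 4*b³)
1/(D + I(C(9))) = 1/(1600 + 4*9³) = 1/(1600 + 4*729) = 1/(1600 + 2916) = 1/4516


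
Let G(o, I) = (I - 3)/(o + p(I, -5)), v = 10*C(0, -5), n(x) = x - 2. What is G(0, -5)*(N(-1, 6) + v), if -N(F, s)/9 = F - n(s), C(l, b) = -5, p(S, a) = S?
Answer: -8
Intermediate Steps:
n(x) = -2 + x
N(F, s) = -18 - 9*F + 9*s (N(F, s) = -9*(F - (-2 + s)) = -9*(F + (2 - s)) = -9*(2 + F - s) = -18 - 9*F + 9*s)
v = -50 (v = 10*(-5) = -50)
G(o, I) = (-3 + I)/(I + o) (G(o, I) = (I - 3)/(o + I) = (-3 + I)/(I + o))
G(0, -5)*(N(-1, 6) + v) = ((-3 - 5)/(-5 + 0))*((-18 - 9*(-1) + 9*6) - 50) = (-8/(-5))*((-18 + 9 + 54) - 50) = (-1/5*(-8))*(45 - 50) = (8/5)*(-5) = -8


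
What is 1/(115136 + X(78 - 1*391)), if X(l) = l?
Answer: 1/114823 ≈ 8.7091e-6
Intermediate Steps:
1/(115136 + X(78 - 1*391)) = 1/(115136 + (78 - 1*391)) = 1/(115136 + (78 - 391)) = 1/(115136 - 313) = 1/114823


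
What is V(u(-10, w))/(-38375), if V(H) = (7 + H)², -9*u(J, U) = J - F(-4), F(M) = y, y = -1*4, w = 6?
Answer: -529/345375 ≈ -0.0015317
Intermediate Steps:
y = -4
F(M) = -4
u(J, U) = -4/9 - J/9 (u(J, U) = -(J - 1*(-4))/9 = -(J + 4)/9 = -(4 + J)/9 = -4/9 - J/9)
V(u(-10, w))/(-38375) = (7 + (-4/9 - ⅑*(-10)))²/(-38375) = (7 + (-4/9 + 10/9))²*(-1/38375) = (7 + ⅔)²*(-1/38375) = (23/3)²*(-1/38375) = (529/9)*(-1/38375) = -529/345375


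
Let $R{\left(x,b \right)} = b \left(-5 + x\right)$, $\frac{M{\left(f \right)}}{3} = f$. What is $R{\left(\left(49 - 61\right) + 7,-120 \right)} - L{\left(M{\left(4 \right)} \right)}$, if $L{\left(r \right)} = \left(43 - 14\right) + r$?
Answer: $1159$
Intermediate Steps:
$M{\left(f \right)} = 3 f$
$L{\left(r \right)} = 29 + r$
$R{\left(\left(49 - 61\right) + 7,-120 \right)} - L{\left(M{\left(4 \right)} \right)} = - 120 \left(-5 + \left(\left(49 - 61\right) + 7\right)\right) - \left(29 + 3 \cdot 4\right) = - 120 \left(-5 + \left(-12 + 7\right)\right) - \left(29 + 12\right) = - 120 \left(-5 - 5\right) - 41 = \left(-120\right) \left(-10\right) - 41 = 1200 - 41 = 1159$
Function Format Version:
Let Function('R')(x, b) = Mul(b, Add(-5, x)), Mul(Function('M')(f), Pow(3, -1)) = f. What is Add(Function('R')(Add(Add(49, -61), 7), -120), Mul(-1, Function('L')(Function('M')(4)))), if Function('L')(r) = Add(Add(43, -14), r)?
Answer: 1159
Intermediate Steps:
Function('M')(f) = Mul(3, f)
Function('L')(r) = Add(29, r)
Add(Function('R')(Add(Add(49, -61), 7), -120), Mul(-1, Function('L')(Function('M')(4)))) = Add(Mul(-120, Add(-5, Add(Add(49, -61), 7))), Mul(-1, Add(29, Mul(3, 4)))) = Add(Mul(-120, Add(-5, Add(-12, 7))), Mul(-1, Add(29, 12))) = Add(Mul(-120, Add(-5, -5)), Mul(-1, 41)) = Add(Mul(-120, -10), -41) = Add(1200, -41) = 1159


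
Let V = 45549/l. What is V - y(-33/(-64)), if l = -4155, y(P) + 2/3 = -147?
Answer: 568006/4155 ≈ 136.70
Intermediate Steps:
y(P) = -443/3 (y(P) = -⅔ - 147 = -443/3)
V = -15183/1385 (V = 45549/(-4155) = 45549*(-1/4155) = -15183/1385 ≈ -10.962)
V - y(-33/(-64)) = -15183/1385 - 1*(-443/3) = -15183/1385 + 443/3 = 568006/4155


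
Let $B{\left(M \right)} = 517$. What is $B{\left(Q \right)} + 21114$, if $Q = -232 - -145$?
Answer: $21631$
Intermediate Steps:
$Q = -87$ ($Q = -232 + 145 = -87$)
$B{\left(Q \right)} + 21114 = 517 + 21114 = 21631$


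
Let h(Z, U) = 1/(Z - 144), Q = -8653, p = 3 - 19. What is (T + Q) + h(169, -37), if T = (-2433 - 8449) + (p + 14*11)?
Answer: -484924/25 ≈ -19397.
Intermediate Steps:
p = -16
T = -10744 (T = (-2433 - 8449) + (-16 + 14*11) = -10882 + (-16 + 154) = -10882 + 138 = -10744)
h(Z, U) = 1/(-144 + Z)
(T + Q) + h(169, -37) = (-10744 - 8653) + 1/(-144 + 169) = -19397 + 1/25 = -484924/25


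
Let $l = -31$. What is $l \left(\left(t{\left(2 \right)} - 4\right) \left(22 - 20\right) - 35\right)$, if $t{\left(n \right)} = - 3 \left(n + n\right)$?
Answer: $2077$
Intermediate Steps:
$t{\left(n \right)} = - 6 n$ ($t{\left(n \right)} = - 3 \cdot 2 n = - 6 n$)
$l \left(\left(t{\left(2 \right)} - 4\right) \left(22 - 20\right) - 35\right) = - 31 \left(\left(\left(-6\right) 2 - 4\right) \left(22 - 20\right) - 35\right) = - 31 \left(\left(-12 - 4\right) 2 - 35\right) = - 31 \left(\left(-16\right) 2 - 35\right) = - 31 \left(-32 - 35\right) = \left(-31\right) \left(-67\right) = 2077$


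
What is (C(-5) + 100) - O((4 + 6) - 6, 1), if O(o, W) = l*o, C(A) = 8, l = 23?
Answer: 16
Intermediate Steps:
O(o, W) = 23*o
(C(-5) + 100) - O((4 + 6) - 6, 1) = (8 + 100) - 23*((4 + 6) - 6) = 108 - 23*(10 - 6) = 108 - 23*4 = 108 - 1*92 = 108 - 92 = 16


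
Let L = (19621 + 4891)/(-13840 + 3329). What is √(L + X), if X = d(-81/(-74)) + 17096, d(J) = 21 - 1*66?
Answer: √1883555948539/10511 ≈ 130.57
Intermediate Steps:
d(J) = -45 (d(J) = 21 - 66 = -45)
X = 17051 (X = -45 + 17096 = 17051)
L = -24512/10511 (L = 24512/(-10511) = 24512*(-1/10511) = -24512/10511 ≈ -2.3320)
√(L + X) = √(-24512/10511 + 17051) = √(179198549/10511) = √1883555948539/10511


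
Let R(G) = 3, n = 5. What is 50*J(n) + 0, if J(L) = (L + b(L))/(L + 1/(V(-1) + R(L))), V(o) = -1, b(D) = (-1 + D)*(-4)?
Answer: -100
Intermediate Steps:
b(D) = 4 - 4*D
J(L) = (4 - 3*L)/(½ + L) (J(L) = (L + (4 - 4*L))/(L + 1/(-1 + 3)) = (4 - 3*L)/(L + 1/2) = (4 - 3*L)/(L + ½) = (4 - 3*L)/(½ + L))
50*J(n) + 0 = 50*(2*(4 - 3*5)/(1 + 2*5)) + 0 = 50*(2*(4 - 15)/(1 + 10)) + 0 = 50*(2*(-11)/11) + 0 = 50*(2*(1/11)*(-11)) + 0 = 50*(-2) + 0 = -100 + 0 = -100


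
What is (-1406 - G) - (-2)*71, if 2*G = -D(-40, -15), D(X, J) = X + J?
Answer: -2583/2 ≈ -1291.5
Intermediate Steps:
D(X, J) = J + X
G = 55/2 (G = (-(-15 - 40))/2 = (-1*(-55))/2 = (½)*55 = 55/2 ≈ 27.500)
(-1406 - G) - (-2)*71 = (-1406 - 1*55/2) - (-2)*71 = (-1406 - 55/2) - 1*(-142) = -2867/2 + 142 = -2583/2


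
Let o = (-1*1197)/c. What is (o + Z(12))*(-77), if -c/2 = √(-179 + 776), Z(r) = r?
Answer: -924 - 30723*√597/398 ≈ -2810.1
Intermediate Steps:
c = -2*√597 (c = -2*√(-179 + 776) = -2*√597 ≈ -48.867)
o = 399*√597/398 (o = (-1*1197)/((-2*√597)) = -(-399)*√597/398 = 399*√597/398 ≈ 24.495)
(o + Z(12))*(-77) = (399*√597/398 + 12)*(-77) = (12 + 399*√597/398)*(-77) = -924 - 30723*√597/398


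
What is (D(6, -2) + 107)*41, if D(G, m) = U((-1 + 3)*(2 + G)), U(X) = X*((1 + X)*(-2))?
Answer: -17917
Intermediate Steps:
U(X) = X*(-2 - 2*X)
D(G, m) = -2*(4 + 2*G)*(5 + 2*G) (D(G, m) = -2*(-1 + 3)*(2 + G)*(1 + (-1 + 3)*(2 + G)) = -2*2*(2 + G)*(1 + 2*(2 + G)) = -2*(4 + 2*G)*(1 + (4 + 2*G)) = -2*(4 + 2*G)*(5 + 2*G))
(D(6, -2) + 107)*41 = (-4*(2 + 6)*(5 + 2*6) + 107)*41 = (-4*8*(5 + 12) + 107)*41 = (-4*8*17 + 107)*41 = (-544 + 107)*41 = -437*41 = -17917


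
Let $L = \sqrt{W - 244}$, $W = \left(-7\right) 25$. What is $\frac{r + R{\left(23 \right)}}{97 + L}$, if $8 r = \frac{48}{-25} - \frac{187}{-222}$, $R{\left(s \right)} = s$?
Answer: $\frac{98476243}{436363200} - \frac{1015219 i \sqrt{419}}{436363200} \approx 0.22567 - 0.047623 i$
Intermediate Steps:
$W = -175$
$L = i \sqrt{419}$ ($L = \sqrt{-175 - 244} = \sqrt{-419} = i \sqrt{419} \approx 20.469 i$)
$r = - \frac{5981}{44400}$ ($r = \frac{\frac{48}{-25} - \frac{187}{-222}}{8} = \frac{48 \left(- \frac{1}{25}\right) - - \frac{187}{222}}{8} = \frac{- \frac{48}{25} + \frac{187}{222}}{8} = \frac{1}{8} \left(- \frac{5981}{5550}\right) = - \frac{5981}{44400} \approx -0.13471$)
$\frac{r + R{\left(23 \right)}}{97 + L} = \frac{- \frac{5981}{44400} + 23}{97 + i \sqrt{419}} = \frac{1015219}{44400 \left(97 + i \sqrt{419}\right)}$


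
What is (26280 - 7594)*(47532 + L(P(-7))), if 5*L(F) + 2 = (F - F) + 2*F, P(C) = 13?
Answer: 4441363224/5 ≈ 8.8827e+8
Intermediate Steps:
L(F) = -2/5 + 2*F/5 (L(F) = -2/5 + ((F - F) + 2*F)/5 = -2/5 + (0 + 2*F)/5 = -2/5 + (2*F)/5 = -2/5 + 2*F/5)
(26280 - 7594)*(47532 + L(P(-7))) = (26280 - 7594)*(47532 + (-2/5 + (2/5)*13)) = 18686*(47532 + (-2/5 + 26/5)) = 18686*(47532 + 24/5) = 18686*(237684/5) = 4441363224/5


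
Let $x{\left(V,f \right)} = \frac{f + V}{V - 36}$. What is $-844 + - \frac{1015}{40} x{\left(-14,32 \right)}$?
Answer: $- \frac{166973}{200} \approx -834.87$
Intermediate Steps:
$x{\left(V,f \right)} = \frac{V + f}{-36 + V}$
$-844 + - \frac{1015}{40} x{\left(-14,32 \right)} = -844 + - \frac{1015}{40} \frac{-14 + 32}{-36 - 14} = -844 + \left(-1015\right) \frac{1}{40} \frac{1}{-50} \cdot 18 = -844 - \frac{203 \left(\left(- \frac{1}{50}\right) 18\right)}{8} = -844 - - \frac{1827}{200} = -844 + \frac{1827}{200} = - \frac{166973}{200}$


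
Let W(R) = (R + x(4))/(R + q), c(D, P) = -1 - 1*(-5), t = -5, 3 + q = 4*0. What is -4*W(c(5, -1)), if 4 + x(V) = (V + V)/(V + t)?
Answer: 32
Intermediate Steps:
q = -3 (q = -3 + 4*0 = -3 + 0 = -3)
c(D, P) = 4 (c(D, P) = -1 + 5 = 4)
x(V) = -4 + 2*V/(-5 + V) (x(V) = -4 + (V + V)/(V - 5) = -4 + (2*V)/(-5 + V) = -4 + 2*V/(-5 + V))
W(R) = (-12 + R)/(-3 + R) (W(R) = (R + 2*(10 - 1*4)/(-5 + 4))/(R - 3) = (R + 2*(10 - 4)/(-1))/(-3 + R) = (R + 2*(-1)*6)/(-3 + R) = (R - 12)/(-3 + R) = (-12 + R)/(-3 + R))
-4*W(c(5, -1)) = -4*(-12 + 4)/(-3 + 4) = -4*(-8)/1 = -4*(-8) = 32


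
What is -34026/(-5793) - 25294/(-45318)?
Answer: 281419735/43754529 ≈ 6.4318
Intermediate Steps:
-34026/(-5793) - 25294/(-45318) = -34026*(-1/5793) - 25294*(-1/45318) = 11342/1931 + 12647/22659 = 281419735/43754529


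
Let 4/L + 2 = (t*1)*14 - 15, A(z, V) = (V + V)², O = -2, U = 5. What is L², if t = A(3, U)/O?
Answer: 16/514089 ≈ 3.1123e-5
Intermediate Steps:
A(z, V) = 4*V² (A(z, V) = (2*V)² = 4*V²)
t = -50 (t = (4*5²)/(-2) = (4*25)*(-½) = 100*(-½) = -50)
L = -4/717 (L = 4/(-2 + (-50*1*14 - 15)) = 4/(-2 + (-50*14 - 15)) = 4/(-2 + (-700 - 15)) = 4/(-2 - 715) = 4/(-717) = 4*(-1/717) = -4/717 ≈ -0.0055788)
L² = (-4/717)² = 16/514089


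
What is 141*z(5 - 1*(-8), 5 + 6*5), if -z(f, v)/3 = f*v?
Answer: -192465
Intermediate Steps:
z(f, v) = -3*f*v
141*z(5 - 1*(-8), 5 + 6*5) = 141*(-3*(5 - 1*(-8))*(5 + 6*5)) = 141*(-3*(5 + 8)*(5 + 30)) = 141*(-3*13*35) = 141*(-1365) = -192465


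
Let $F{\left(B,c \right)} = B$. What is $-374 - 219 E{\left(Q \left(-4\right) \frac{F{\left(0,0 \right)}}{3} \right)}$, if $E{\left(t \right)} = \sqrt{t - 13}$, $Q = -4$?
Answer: $-374 - 219 i \sqrt{13} \approx -374.0 - 789.62 i$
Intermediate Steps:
$E{\left(t \right)} = \sqrt{-13 + t}$
$-374 - 219 E{\left(Q \left(-4\right) \frac{F{\left(0,0 \right)}}{3} \right)} = -374 - 219 \sqrt{-13 + \left(-4\right) \left(-4\right) \frac{0}{3}} = -374 - 219 \sqrt{-13 + 16 \cdot 0 \cdot \frac{1}{3}} = -374 - 219 \sqrt{-13 + 16 \cdot 0} = -374 - 219 \sqrt{-13 + 0} = -374 - 219 \sqrt{-13} = -374 - 219 i \sqrt{13}$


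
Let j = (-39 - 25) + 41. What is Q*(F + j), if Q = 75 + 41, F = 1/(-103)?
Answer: -274920/103 ≈ -2669.1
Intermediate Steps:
F = -1/103 ≈ -0.0097087
j = -23 (j = -64 + 41 = -23)
Q = 116
Q*(F + j) = 116*(-1/103 - 23) = 116*(-2370/103) = -274920/103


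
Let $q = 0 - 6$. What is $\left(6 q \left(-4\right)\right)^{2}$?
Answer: $20736$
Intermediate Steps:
$q = -6$ ($q = 0 - 6 = -6$)
$\left(6 q \left(-4\right)\right)^{2} = \left(6 \left(-6\right) \left(-4\right)\right)^{2} = \left(\left(-36\right) \left(-4\right)\right)^{2} = 144^{2} = 20736$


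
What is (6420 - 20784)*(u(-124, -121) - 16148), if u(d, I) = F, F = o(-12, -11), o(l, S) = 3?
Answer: 231906780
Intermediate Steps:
F = 3
u(d, I) = 3
(6420 - 20784)*(u(-124, -121) - 16148) = (6420 - 20784)*(3 - 16148) = -14364*(-16145) = 231906780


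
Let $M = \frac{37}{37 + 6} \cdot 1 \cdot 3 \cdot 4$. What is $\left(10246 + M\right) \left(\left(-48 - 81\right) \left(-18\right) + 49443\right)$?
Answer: $\frac{22829503830}{43} \approx 5.3092 \cdot 10^{8}$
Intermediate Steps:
$M = \frac{444}{43}$ ($M = \frac{37}{43} \cdot 3 \cdot 4 = 37 \cdot \frac{1}{43} \cdot 12 = \frac{37}{43} \cdot 12 = \frac{444}{43} \approx 10.326$)
$\left(10246 + M\right) \left(\left(-48 - 81\right) \left(-18\right) + 49443\right) = \left(10246 + \frac{444}{43}\right) \left(\left(-48 - 81\right) \left(-18\right) + 49443\right) = \frac{441022 \left(\left(-129\right) \left(-18\right) + 49443\right)}{43} = \frac{441022 \left(2322 + 49443\right)}{43} = \frac{441022}{43} \cdot 51765 = \frac{22829503830}{43}$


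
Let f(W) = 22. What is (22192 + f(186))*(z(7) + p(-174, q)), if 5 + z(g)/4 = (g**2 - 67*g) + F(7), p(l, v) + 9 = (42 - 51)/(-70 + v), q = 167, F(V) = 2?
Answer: -3665443284/97 ≈ -3.7788e+7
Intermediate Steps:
p(l, v) = -9 - 9/(-70 + v) (p(l, v) = -9 + (42 - 51)/(-70 + v) = -9 - 9/(-70 + v))
z(g) = -12 - 268*g + 4*g**2 (z(g) = -20 + 4*((g**2 - 67*g) + 2) = -20 + 4*(2 + g**2 - 67*g) = -20 + (8 - 268*g + 4*g**2) = -12 - 268*g + 4*g**2)
(22192 + f(186))*(z(7) + p(-174, q)) = (22192 + 22)*((-12 - 268*7 + 4*7**2) + 9*(69 - 1*167)/(-70 + 167)) = 22214*((-12 - 1876 + 4*49) + 9*(69 - 167)/97) = 22214*((-12 - 1876 + 196) + 9*(1/97)*(-98)) = 22214*(-1692 - 882/97) = 22214*(-165006/97) = -3665443284/97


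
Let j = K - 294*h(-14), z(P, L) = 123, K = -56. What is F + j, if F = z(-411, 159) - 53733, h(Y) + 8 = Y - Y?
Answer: -51314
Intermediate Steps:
h(Y) = -8 (h(Y) = -8 + (Y - Y) = -8 + 0 = -8)
F = -53610 (F = 123 - 53733 = -53610)
j = 2296 (j = -56 - 294*(-8) = -56 + 2352 = 2296)
F + j = -53610 + 2296 = -51314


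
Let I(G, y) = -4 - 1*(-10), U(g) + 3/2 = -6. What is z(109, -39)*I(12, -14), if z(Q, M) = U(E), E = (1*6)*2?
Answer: -45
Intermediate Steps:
E = 12 (E = 6*2 = 12)
U(g) = -15/2 (U(g) = -3/2 - 6 = -15/2)
z(Q, M) = -15/2
I(G, y) = 6 (I(G, y) = -4 + 10 = 6)
z(109, -39)*I(12, -14) = -15/2*6 = -45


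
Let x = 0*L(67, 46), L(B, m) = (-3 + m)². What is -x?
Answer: 0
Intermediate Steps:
x = 0 (x = 0*(-3 + 46)² = 0*43² = 0*1849 = 0)
-x = -1*0 = 0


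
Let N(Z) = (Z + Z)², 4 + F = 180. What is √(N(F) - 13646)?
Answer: √110258 ≈ 332.05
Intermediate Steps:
F = 176 (F = -4 + 180 = 176)
N(Z) = 4*Z² (N(Z) = (2*Z)² = 4*Z²)
√(N(F) - 13646) = √(4*176² - 13646) = √(4*30976 - 13646) = √(123904 - 13646) = √110258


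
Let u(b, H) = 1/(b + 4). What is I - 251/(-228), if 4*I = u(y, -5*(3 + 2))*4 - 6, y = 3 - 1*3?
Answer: -17/114 ≈ -0.14912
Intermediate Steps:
y = 0 (y = 3 - 3 = 0)
u(b, H) = 1/(4 + b)
I = -5/4 (I = (4/(4 + 0) - 6)/4 = (4/4 - 6)/4 = ((1/4)*4 - 6)/4 = (1 - 6)/4 = (1/4)*(-5) = -5/4 ≈ -1.2500)
I - 251/(-228) = -5/4 - 251/(-228) = -5/4 - 251*(-1/228) = -5/4 + 251/228 = -17/114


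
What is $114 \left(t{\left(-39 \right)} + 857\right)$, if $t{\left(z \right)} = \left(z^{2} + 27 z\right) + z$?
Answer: $146604$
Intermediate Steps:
$t{\left(z \right)} = z^{2} + 28 z$
$114 \left(t{\left(-39 \right)} + 857\right) = 114 \left(- 39 \left(28 - 39\right) + 857\right) = 114 \left(\left(-39\right) \left(-11\right) + 857\right) = 114 \left(429 + 857\right) = 114 \cdot 1286 = 146604$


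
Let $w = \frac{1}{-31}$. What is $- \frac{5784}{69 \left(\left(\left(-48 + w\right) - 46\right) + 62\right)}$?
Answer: $\frac{59768}{22839} \approx 2.6169$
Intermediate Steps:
$w = - \frac{1}{31} \approx -0.032258$
$- \frac{5784}{69 \left(\left(\left(-48 + w\right) - 46\right) + 62\right)} = - \frac{5784}{69 \left(\left(\left(-48 - \frac{1}{31}\right) - 46\right) + 62\right)} = - \frac{5784}{69 \left(\left(- \frac{1489}{31} - 46\right) + 62\right)} = - \frac{5784}{69 \left(- \frac{2915}{31} + 62\right)} = - \frac{5784}{69 \left(- \frac{993}{31}\right)} = - \frac{5784}{- \frac{68517}{31}} = \left(-5784\right) \left(- \frac{31}{68517}\right) = \frac{59768}{22839}$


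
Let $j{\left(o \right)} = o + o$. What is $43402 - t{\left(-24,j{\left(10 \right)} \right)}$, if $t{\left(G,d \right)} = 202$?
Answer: $43200$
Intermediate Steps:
$j{\left(o \right)} = 2 o$
$43402 - t{\left(-24,j{\left(10 \right)} \right)} = 43402 - 202 = 43200$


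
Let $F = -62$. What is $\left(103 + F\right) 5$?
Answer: $205$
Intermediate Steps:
$\left(103 + F\right) 5 = \left(103 - 62\right) 5 = 41 \cdot 5 = 205$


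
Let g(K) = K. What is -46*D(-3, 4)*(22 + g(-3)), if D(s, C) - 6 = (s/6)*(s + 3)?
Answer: -5244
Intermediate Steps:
D(s, C) = 6 + s*(3 + s)/6 (D(s, C) = 6 + (s/6)*(s + 3) = 6 + (s*(⅙))*(3 + s) = 6 + (s/6)*(3 + s) = 6 + s*(3 + s)/6)
-46*D(-3, 4)*(22 + g(-3)) = -46*(6 + (½)*(-3) + (⅙)*(-3)²)*(22 - 3) = -46*(6 - 3/2 + (⅙)*9)*19 = -46*(6 - 3/2 + 3/2)*19 = -276*19 = -46*114 = -5244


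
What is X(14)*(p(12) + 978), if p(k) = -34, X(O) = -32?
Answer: -30208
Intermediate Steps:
X(14)*(p(12) + 978) = -32*(-34 + 978) = -32*944 = -30208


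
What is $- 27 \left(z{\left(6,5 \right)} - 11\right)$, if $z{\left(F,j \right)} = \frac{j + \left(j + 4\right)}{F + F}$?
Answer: $\frac{531}{2} \approx 265.5$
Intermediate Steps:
$z{\left(F,j \right)} = \frac{4 + 2 j}{2 F}$ ($z{\left(F,j \right)} = \frac{j + \left(4 + j\right)}{2 F} = \left(4 + 2 j\right) \frac{1}{2 F} = \frac{4 + 2 j}{2 F}$)
$- 27 \left(z{\left(6,5 \right)} - 11\right) = - 27 \left(\frac{2 + 5}{6} - 11\right) = - 27 \left(\frac{1}{6} \cdot 7 - 11\right) = - 27 \left(\frac{7}{6} - 11\right) = \left(-27\right) \left(- \frac{59}{6}\right) = \frac{531}{2}$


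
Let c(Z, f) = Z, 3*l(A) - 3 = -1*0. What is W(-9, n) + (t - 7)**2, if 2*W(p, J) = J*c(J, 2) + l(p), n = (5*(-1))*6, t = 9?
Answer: 909/2 ≈ 454.50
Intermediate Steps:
l(A) = 1 (l(A) = 1 + (-1*0)/3 = 1 + (1/3)*0 = 1 + 0 = 1)
n = -30 (n = -5*6 = -30)
W(p, J) = 1/2 + J**2/2 (W(p, J) = (J*J + 1)/2 = (J**2 + 1)/2 = (1 + J**2)/2 = 1/2 + J**2/2)
W(-9, n) + (t - 7)**2 = (1/2 + (1/2)*(-30)**2) + (9 - 7)**2 = (1/2 + (1/2)*900) + 2**2 = (1/2 + 450) + 4 = 901/2 + 4 = 909/2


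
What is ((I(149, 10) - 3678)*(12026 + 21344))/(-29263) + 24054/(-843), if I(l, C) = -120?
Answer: 35379101326/8222903 ≈ 4302.5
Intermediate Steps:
((I(149, 10) - 3678)*(12026 + 21344))/(-29263) + 24054/(-843) = ((-120 - 3678)*(12026 + 21344))/(-29263) + 24054/(-843) = -3798*33370*(-1/29263) + 24054*(-1/843) = -126739260*(-1/29263) - 8018/281 = 126739260/29263 - 8018/281 = 35379101326/8222903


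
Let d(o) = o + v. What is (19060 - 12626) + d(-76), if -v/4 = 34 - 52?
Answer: 6430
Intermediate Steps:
v = 72 (v = -4*(34 - 52) = -4*(-18) = 72)
d(o) = 72 + o (d(o) = o + 72 = 72 + o)
(19060 - 12626) + d(-76) = (19060 - 12626) + (72 - 76) = 6434 - 4 = 6430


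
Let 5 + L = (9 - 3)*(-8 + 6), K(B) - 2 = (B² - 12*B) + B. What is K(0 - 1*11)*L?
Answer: -4148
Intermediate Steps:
K(B) = 2 + B² - 11*B (K(B) = 2 + ((B² - 12*B) + B) = 2 + (B² - 11*B) = 2 + B² - 11*B)
L = -17 (L = -5 + (9 - 3)*(-8 + 6) = -5 + 6*(-2) = -5 - 12 = -17)
K(0 - 1*11)*L = (2 + (0 - 1*11)² - 11*(0 - 1*11))*(-17) = (2 + (0 - 11)² - 11*(0 - 11))*(-17) = (2 + (-11)² - 11*(-11))*(-17) = (2 + 121 + 121)*(-17) = 244*(-17) = -4148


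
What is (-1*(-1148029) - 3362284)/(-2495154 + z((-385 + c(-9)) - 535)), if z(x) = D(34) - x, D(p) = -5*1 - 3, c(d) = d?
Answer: 738085/831411 ≈ 0.88775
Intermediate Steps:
D(p) = -8 (D(p) = -5 - 3 = -8)
z(x) = -8 - x
(-1*(-1148029) - 3362284)/(-2495154 + z((-385 + c(-9)) - 535)) = (-1*(-1148029) - 3362284)/(-2495154 + (-8 - ((-385 - 9) - 535))) = (1148029 - 3362284)/(-2495154 + (-8 - (-394 - 535))) = -2214255/(-2495154 + (-8 - 1*(-929))) = -2214255/(-2495154 + (-8 + 929)) = -2214255/(-2495154 + 921) = -2214255/(-2494233) = -2214255*(-1/2494233) = 738085/831411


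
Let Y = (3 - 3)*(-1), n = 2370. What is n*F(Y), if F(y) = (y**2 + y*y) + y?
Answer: 0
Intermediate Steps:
Y = 0 (Y = 0*(-1) = 0)
F(y) = y + 2*y**2 (F(y) = (y**2 + y**2) + y = 2*y**2 + y = y + 2*y**2)
n*F(Y) = 2370*(0*(1 + 2*0)) = 2370*(0*(1 + 0)) = 2370*(0*1) = 2370*0 = 0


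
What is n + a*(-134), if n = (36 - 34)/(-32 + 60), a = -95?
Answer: 178221/14 ≈ 12730.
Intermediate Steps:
n = 1/14 (n = 2/28 = 2*(1/28) = 1/14 ≈ 0.071429)
n + a*(-134) = 1/14 - 95*(-134) = 1/14 + 12730 = 178221/14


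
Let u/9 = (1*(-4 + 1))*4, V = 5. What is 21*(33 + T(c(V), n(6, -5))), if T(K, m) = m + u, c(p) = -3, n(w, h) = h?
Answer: -1680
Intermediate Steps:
u = -108 (u = 9*((1*(-4 + 1))*4) = 9*((1*(-3))*4) = 9*(-3*4) = 9*(-12) = -108)
T(K, m) = -108 + m (T(K, m) = m - 108 = -108 + m)
21*(33 + T(c(V), n(6, -5))) = 21*(33 + (-108 - 5)) = 21*(33 - 113) = 21*(-80) = -1680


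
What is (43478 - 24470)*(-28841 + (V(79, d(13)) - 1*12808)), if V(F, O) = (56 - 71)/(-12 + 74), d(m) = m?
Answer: -24541732512/31 ≈ -7.9167e+8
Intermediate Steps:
V(F, O) = -15/62
(43478 - 24470)*(-28841 + (V(79, d(13)) - 1*12808)) = (43478 - 24470)*(-28841 + (-15/62 - 1*12808)) = 19008*(-28841 + (-15/62 - 12808)) = 19008*(-28841 - 794111/62) = 19008*(-2582253/62) = -24541732512/31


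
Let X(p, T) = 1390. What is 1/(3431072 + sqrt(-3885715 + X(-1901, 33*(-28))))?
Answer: 3431072/11772258953509 - 5*I*sqrt(155373)/11772258953509 ≈ 2.9145e-7 - 1.6742e-10*I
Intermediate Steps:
1/(3431072 + sqrt(-3885715 + X(-1901, 33*(-28)))) = 1/(3431072 + sqrt(-3885715 + 1390)) = 1/(3431072 + sqrt(-3884325)) = 1/(3431072 + 5*I*sqrt(155373))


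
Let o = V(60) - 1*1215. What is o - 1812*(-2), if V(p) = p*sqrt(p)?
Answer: 2409 + 120*sqrt(15) ≈ 2873.8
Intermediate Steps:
V(p) = p**(3/2)
o = -1215 + 120*sqrt(15) (o = 60**(3/2) - 1*1215 = 120*sqrt(15) - 1215 = -1215 + 120*sqrt(15) ≈ -750.24)
o - 1812*(-2) = (-1215 + 120*sqrt(15)) - 1812*(-2) = (-1215 + 120*sqrt(15)) + 3624 = 2409 + 120*sqrt(15)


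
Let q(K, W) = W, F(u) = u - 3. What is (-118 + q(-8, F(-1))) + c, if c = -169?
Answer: -291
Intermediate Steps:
F(u) = -3 + u
(-118 + q(-8, F(-1))) + c = (-118 + (-3 - 1)) - 169 = (-118 - 4) - 169 = -122 - 169 = -291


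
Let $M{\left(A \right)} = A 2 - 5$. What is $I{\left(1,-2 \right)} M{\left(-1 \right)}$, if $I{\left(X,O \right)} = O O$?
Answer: $-28$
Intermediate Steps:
$I{\left(X,O \right)} = O^{2}$
$M{\left(A \right)} = -5 + 2 A$ ($M{\left(A \right)} = 2 A - 5 = -5 + 2 A$)
$I{\left(1,-2 \right)} M{\left(-1 \right)} = \left(-2\right)^{2} \left(-5 + 2 \left(-1\right)\right) = 4 \left(-5 - 2\right) = 4 \left(-7\right) = -28$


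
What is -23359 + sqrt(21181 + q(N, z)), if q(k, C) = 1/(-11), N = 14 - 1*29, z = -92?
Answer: -23359 + sqrt(2562890)/11 ≈ -23213.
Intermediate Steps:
N = -15 (N = 14 - 29 = -15)
q(k, C) = -1/11
-23359 + sqrt(21181 + q(N, z)) = -23359 + sqrt(21181 - 1/11) = -23359 + sqrt(232990/11) = -23359 + sqrt(2562890)/11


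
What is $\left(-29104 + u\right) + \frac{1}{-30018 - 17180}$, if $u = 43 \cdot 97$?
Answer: $- \frac{1176787735}{47198} \approx -24933.0$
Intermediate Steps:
$u = 4171$
$\left(-29104 + u\right) + \frac{1}{-30018 - 17180} = \left(-29104 + 4171\right) + \frac{1}{-30018 - 17180} = -24933 + \frac{1}{-47198} = -24933 - \frac{1}{47198} = - \frac{1176787735}{47198}$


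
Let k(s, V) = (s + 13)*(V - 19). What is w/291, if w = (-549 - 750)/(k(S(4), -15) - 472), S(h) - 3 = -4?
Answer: 433/85360 ≈ 0.0050726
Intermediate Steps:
S(h) = -1 (S(h) = 3 - 4 = -1)
k(s, V) = (-19 + V)*(13 + s) (k(s, V) = (13 + s)*(-19 + V) = (-19 + V)*(13 + s))
w = 1299/880 (w = (-549 - 750)/((-247 - 19*(-1) + 13*(-15) - 15*(-1)) - 472) = -1299/((-247 + 19 - 195 + 15) - 472) = -1299/(-408 - 472) = -1299/(-880) = -1299*(-1/880) = 1299/880 ≈ 1.4761)
w/291 = (1299/880)/291 = (1/291)*(1299/880) = 433/85360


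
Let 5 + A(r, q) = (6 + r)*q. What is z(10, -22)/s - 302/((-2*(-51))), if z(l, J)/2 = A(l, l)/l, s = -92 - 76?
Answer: -8983/2856 ≈ -3.1453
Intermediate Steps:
A(r, q) = -5 + q*(6 + r) (A(r, q) = -5 + (6 + r)*q = -5 + q*(6 + r))
s = -168
z(l, J) = 2*(-5 + l² + 6*l)/l (z(l, J) = 2*((-5 + 6*l + l*l)/l) = 2*((-5 + 6*l + l²)/l) = 2*((-5 + l² + 6*l)/l) = 2*(-5 + l² + 6*l)/l)
z(10, -22)/s - 302/((-2*(-51))) = (12 - 10/10 + 2*10)/(-168) - 302/((-2*(-51))) = (12 - 10*⅒ + 20)*(-1/168) - 302/102 = (12 - 1 + 20)*(-1/168) - 302*1/102 = 31*(-1/168) - 151/51 = -31/168 - 151/51 = -8983/2856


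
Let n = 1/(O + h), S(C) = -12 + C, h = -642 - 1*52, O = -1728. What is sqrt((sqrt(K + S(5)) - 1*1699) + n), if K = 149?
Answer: sqrt(-9966479138 + 5866084*sqrt(142))/2422 ≈ 41.074*I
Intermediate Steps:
h = -694 (h = -642 - 52 = -694)
n = -1/2422 (n = 1/(-1728 - 694) = 1/(-2422) = -1/2422 ≈ -0.00041288)
sqrt((sqrt(K + S(5)) - 1*1699) + n) = sqrt((sqrt(149 + (-12 + 5)) - 1*1699) - 1/2422) = sqrt((sqrt(149 - 7) - 1699) - 1/2422) = sqrt((sqrt(142) - 1699) - 1/2422) = sqrt((-1699 + sqrt(142)) - 1/2422) = sqrt(-4114979/2422 + sqrt(142))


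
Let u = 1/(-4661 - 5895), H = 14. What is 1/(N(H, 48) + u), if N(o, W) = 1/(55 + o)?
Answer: 728364/10487 ≈ 69.454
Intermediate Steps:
u = -1/10556 (u = 1/(-10556) = -1/10556 ≈ -9.4733e-5)
1/(N(H, 48) + u) = 1/(1/(55 + 14) - 1/10556) = 1/(1/69 - 1/10556) = 1/(10487/728364) = 728364/10487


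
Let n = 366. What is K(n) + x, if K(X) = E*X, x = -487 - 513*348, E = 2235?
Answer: 638999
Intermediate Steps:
x = -179011 (x = -487 - 178524 = -179011)
K(X) = 2235*X
K(n) + x = 2235*366 - 179011 = 818010 - 179011 = 638999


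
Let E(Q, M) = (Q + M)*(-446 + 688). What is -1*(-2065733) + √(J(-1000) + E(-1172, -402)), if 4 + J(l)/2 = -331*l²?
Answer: 2065733 + 2*I*√165595229 ≈ 2.0657e+6 + 25737.0*I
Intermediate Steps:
E(Q, M) = 242*M + 242*Q (E(Q, M) = (M + Q)*242 = 242*M + 242*Q)
J(l) = -8 - 662*l² (J(l) = -8 + 2*(-331*l²) = -8 - 662*l²)
-1*(-2065733) + √(J(-1000) + E(-1172, -402)) = -1*(-2065733) + √((-8 - 662*(-1000)²) + (242*(-402) + 242*(-1172))) = 2065733 + √((-8 - 662*1000000) + (-97284 - 283624)) = 2065733 + √((-8 - 662000000) - 380908) = 2065733 + √(-662000008 - 380908) = 2065733 + √(-662380916) = 2065733 + 2*I*√165595229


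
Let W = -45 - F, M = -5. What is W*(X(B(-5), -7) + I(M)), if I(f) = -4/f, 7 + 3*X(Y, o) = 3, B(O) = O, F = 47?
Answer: 736/15 ≈ 49.067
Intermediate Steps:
X(Y, o) = -4/3 (X(Y, o) = -7/3 + (⅓)*3 = -7/3 + 1 = -4/3)
W = -92 (W = -45 - 1*47 = -45 - 47 = -92)
W*(X(B(-5), -7) + I(M)) = -92*(-4/3 - 4/(-5)) = -92*(-4/3 - 4*(-⅕)) = -92*(-4/3 + ⅘) = -92*(-8/15) = 736/15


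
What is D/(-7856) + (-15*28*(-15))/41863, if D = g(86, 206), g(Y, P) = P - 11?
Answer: 41329515/328875728 ≈ 0.12567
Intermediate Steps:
g(Y, P) = -11 + P
D = 195 (D = -11 + 206 = 195)
D/(-7856) + (-15*28*(-15))/41863 = 195/(-7856) + (-15*28*(-15))/41863 = 195*(-1/7856) - 420*(-15)*(1/41863) = -195/7856 + 6300*(1/41863) = -195/7856 + 6300/41863 = 41329515/328875728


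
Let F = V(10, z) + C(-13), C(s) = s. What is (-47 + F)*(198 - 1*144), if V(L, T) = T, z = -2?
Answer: -3348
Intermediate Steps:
F = -15 (F = -2 - 13 = -15)
(-47 + F)*(198 - 1*144) = (-47 - 15)*(198 - 1*144) = -62*(198 - 144) = -62*54 = -3348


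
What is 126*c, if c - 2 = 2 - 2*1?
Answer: 252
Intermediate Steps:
c = 2 (c = 2 + (2 - 2*1) = 2 + (2 - 2) = 2 + 0 = 2)
126*c = 126*2 = 252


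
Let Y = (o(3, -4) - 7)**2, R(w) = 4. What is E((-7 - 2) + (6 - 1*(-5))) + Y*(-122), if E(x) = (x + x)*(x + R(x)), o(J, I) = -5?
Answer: -17544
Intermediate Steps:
E(x) = 2*x*(4 + x) (E(x) = (x + x)*(x + 4) = (2*x)*(4 + x) = 2*x*(4 + x))
Y = 144 (Y = (-5 - 7)**2 = (-12)**2 = 144)
E((-7 - 2) + (6 - 1*(-5))) + Y*(-122) = 2*((-7 - 2) + (6 - 1*(-5)))*(4 + ((-7 - 2) + (6 - 1*(-5)))) + 144*(-122) = 2*(-9 + (6 + 5))*(4 + (-9 + (6 + 5))) - 17568 = 2*(-9 + 11)*(4 + (-9 + 11)) - 17568 = 2*2*(4 + 2) - 17568 = 2*2*6 - 17568 = 24 - 17568 = -17544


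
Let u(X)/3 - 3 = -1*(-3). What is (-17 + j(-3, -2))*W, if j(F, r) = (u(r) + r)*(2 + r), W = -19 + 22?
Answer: -51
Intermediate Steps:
W = 3
u(X) = 18 (u(X) = 9 + 3*(-1*(-3)) = 9 + 3*3 = 9 + 9 = 18)
j(F, r) = (2 + r)*(18 + r) (j(F, r) = (18 + r)*(2 + r) = (2 + r)*(18 + r))
(-17 + j(-3, -2))*W = (-17 + (36 + (-2)**2 + 20*(-2)))*3 = (-17 + (36 + 4 - 40))*3 = (-17 + 0)*3 = -17*3 = -51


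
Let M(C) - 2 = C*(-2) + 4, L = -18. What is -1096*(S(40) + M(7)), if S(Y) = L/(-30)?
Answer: 40552/5 ≈ 8110.4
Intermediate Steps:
M(C) = 6 - 2*C (M(C) = 2 + (C*(-2) + 4) = 2 + (-2*C + 4) = 2 + (4 - 2*C) = 6 - 2*C)
S(Y) = 3/5 (S(Y) = -18/(-30) = -18*(-1/30) = 3/5)
-1096*(S(40) + M(7)) = -1096*(3/5 + (6 - 2*7)) = -1096*(3/5 + (6 - 14)) = -1096*(3/5 - 8) = -1096*(-37/5) = 40552/5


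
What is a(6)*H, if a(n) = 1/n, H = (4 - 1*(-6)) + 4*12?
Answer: 29/3 ≈ 9.6667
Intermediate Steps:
H = 58 (H = (4 + 6) + 48 = 10 + 48 = 58)
a(6)*H = 58/6 = (⅙)*58 = 29/3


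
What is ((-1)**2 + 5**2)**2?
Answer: 676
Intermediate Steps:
((-1)**2 + 5**2)**2 = (1 + 25)**2 = 26**2 = 676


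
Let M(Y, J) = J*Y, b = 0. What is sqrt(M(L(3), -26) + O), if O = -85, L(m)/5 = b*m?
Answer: I*sqrt(85) ≈ 9.2195*I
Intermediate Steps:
L(m) = 0 (L(m) = 5*(0*m) = 5*0 = 0)
sqrt(M(L(3), -26) + O) = sqrt(-26*0 - 85) = sqrt(0 - 85) = sqrt(-85) = I*sqrt(85)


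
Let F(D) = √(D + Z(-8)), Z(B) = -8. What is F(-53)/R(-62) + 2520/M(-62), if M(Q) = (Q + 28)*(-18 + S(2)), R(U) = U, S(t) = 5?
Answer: 1260/221 - I*√61/62 ≈ 5.7014 - 0.12597*I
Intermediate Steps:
M(Q) = -364 - 13*Q (M(Q) = (Q + 28)*(-18 + 5) = (28 + Q)*(-13) = -364 - 13*Q)
F(D) = √(-8 + D) (F(D) = √(D - 8) = √(-8 + D))
F(-53)/R(-62) + 2520/M(-62) = √(-8 - 53)/(-62) + 2520/(-364 - 13*(-62)) = √(-61)*(-1/62) + 2520/(-364 + 806) = (I*√61)*(-1/62) + 2520/442 = -I*√61/62 + 2520*(1/442) = -I*√61/62 + 1260/221 = 1260/221 - I*√61/62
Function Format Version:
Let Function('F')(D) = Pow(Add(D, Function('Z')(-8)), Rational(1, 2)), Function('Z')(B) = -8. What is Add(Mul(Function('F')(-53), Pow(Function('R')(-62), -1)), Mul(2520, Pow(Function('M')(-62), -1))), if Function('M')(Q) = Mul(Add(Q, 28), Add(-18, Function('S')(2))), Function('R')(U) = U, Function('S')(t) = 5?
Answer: Add(Rational(1260, 221), Mul(Rational(-1, 62), I, Pow(61, Rational(1, 2)))) ≈ Add(5.7014, Mul(-0.12597, I))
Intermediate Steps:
Function('M')(Q) = Add(-364, Mul(-13, Q)) (Function('M')(Q) = Mul(Add(Q, 28), Add(-18, 5)) = Mul(Add(28, Q), -13) = Add(-364, Mul(-13, Q)))
Function('F')(D) = Pow(Add(-8, D), Rational(1, 2)) (Function('F')(D) = Pow(Add(D, -8), Rational(1, 2)) = Pow(Add(-8, D), Rational(1, 2)))
Add(Mul(Function('F')(-53), Pow(Function('R')(-62), -1)), Mul(2520, Pow(Function('M')(-62), -1))) = Add(Mul(Pow(Add(-8, -53), Rational(1, 2)), Pow(-62, -1)), Mul(2520, Pow(Add(-364, Mul(-13, -62)), -1))) = Add(Mul(Pow(-61, Rational(1, 2)), Rational(-1, 62)), Mul(2520, Pow(Add(-364, 806), -1))) = Add(Mul(Mul(I, Pow(61, Rational(1, 2))), Rational(-1, 62)), Mul(2520, Pow(442, -1))) = Add(Mul(Rational(-1, 62), I, Pow(61, Rational(1, 2))), Mul(2520, Rational(1, 442))) = Add(Mul(Rational(-1, 62), I, Pow(61, Rational(1, 2))), Rational(1260, 221)) = Add(Rational(1260, 221), Mul(Rational(-1, 62), I, Pow(61, Rational(1, 2))))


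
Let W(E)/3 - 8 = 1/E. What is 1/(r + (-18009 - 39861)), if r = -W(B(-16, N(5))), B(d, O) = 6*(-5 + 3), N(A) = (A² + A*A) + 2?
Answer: -4/231575 ≈ -1.7273e-5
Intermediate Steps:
N(A) = 2 + 2*A² (N(A) = (A² + A²) + 2 = 2*A² + 2 = 2 + 2*A²)
B(d, O) = -12 (B(d, O) = 6*(-2) = -12)
W(E) = 24 + 3/E
r = -95/4 (r = -(24 + 3/(-12)) = -(24 + 3*(-1/12)) = -(24 - ¼) = -1*95/4 = -95/4 ≈ -23.750)
1/(r + (-18009 - 39861)) = 1/(-95/4 + (-18009 - 39861)) = 1/(-95/4 - 57870) = 1/(-231575/4) = -4/231575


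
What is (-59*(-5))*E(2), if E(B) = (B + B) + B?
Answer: 1770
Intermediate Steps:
E(B) = 3*B (E(B) = 2*B + B = 3*B)
(-59*(-5))*E(2) = (-59*(-5))*(3*2) = 295*6 = 1770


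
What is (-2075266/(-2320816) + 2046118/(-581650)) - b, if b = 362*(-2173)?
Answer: 265466240452400753/337475656600 ≈ 7.8662e+5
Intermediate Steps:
b = -786626
(-2075266/(-2320816) + 2046118/(-581650)) - b = (-2075266/(-2320816) + 2046118/(-581650)) - 1*(-786626) = (-2075266*(-1/2320816) + 2046118*(-1/581650)) + 786626 = (1037633/1160408 - 1023059/290825) + 786626 = -885396230847/337475656600 + 786626 = 265466240452400753/337475656600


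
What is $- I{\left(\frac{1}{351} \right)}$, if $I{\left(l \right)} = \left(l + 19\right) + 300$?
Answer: $- \frac{111970}{351} \approx -319.0$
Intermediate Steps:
$I{\left(l \right)} = 319 + l$ ($I{\left(l \right)} = \left(19 + l\right) + 300 = 319 + l$)
$- I{\left(\frac{1}{351} \right)} = - (319 + \frac{1}{351}) = \left(-1\right) \frac{111970}{351} = - \frac{111970}{351}$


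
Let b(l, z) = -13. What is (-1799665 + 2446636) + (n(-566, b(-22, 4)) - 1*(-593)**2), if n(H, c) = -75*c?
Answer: 296297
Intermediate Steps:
(-1799665 + 2446636) + (n(-566, b(-22, 4)) - 1*(-593)**2) = (-1799665 + 2446636) + (-75*(-13) - 1*(-593)**2) = 646971 + (975 - 1*351649) = 646971 + (975 - 351649) = 646971 - 350674 = 296297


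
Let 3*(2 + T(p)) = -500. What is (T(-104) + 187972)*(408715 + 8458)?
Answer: 235039439930/3 ≈ 7.8346e+10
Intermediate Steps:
T(p) = -506/3 (T(p) = -2 + (⅓)*(-500) = -2 - 500/3 = -506/3)
(T(-104) + 187972)*(408715 + 8458) = (-506/3 + 187972)*(408715 + 8458) = (563410/3)*417173 = 235039439930/3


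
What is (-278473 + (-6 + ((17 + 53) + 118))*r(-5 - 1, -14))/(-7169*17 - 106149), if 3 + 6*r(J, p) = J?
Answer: 139373/114011 ≈ 1.2225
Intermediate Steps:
r(J, p) = -½ + J/6
(-278473 + (-6 + ((17 + 53) + 118))*r(-5 - 1, -14))/(-7169*17 - 106149) = (-278473 + (-6 + ((17 + 53) + 118))*(-½ + (-5 - 1)/6))/(-7169*17 - 106149) = (-278473 + (-6 + (70 + 118))*(-½ + (⅙)*(-6)))/(-121873 - 106149) = (-278473 + (-6 + 188)*(-½ - 1))/(-228022) = (-278473 + 182*(-3/2))*(-1/228022) = (-278473 - 273)*(-1/228022) = -278746*(-1/228022) = 139373/114011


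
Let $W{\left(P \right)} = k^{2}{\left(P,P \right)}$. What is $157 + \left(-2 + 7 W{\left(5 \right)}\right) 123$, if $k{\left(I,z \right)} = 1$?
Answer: $772$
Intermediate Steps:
$W{\left(P \right)} = 1$ ($W{\left(P \right)} = 1^{2} = 1$)
$157 + \left(-2 + 7 W{\left(5 \right)}\right) 123 = 157 + \left(-2 + 7 \cdot 1\right) 123 = 157 + \left(-2 + 7\right) 123 = 157 + 5 \cdot 123 = 157 + 615 = 772$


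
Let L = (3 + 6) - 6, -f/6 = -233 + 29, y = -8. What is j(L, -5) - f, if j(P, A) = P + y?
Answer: -1229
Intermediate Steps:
f = 1224 (f = -6*(-233 + 29) = -6*(-204) = 1224)
L = 3 (L = 9 - 6 = 3)
j(P, A) = -8 + P (j(P, A) = P - 8 = -8 + P)
j(L, -5) - f = (-8 + 3) - 1*1224 = -5 - 1224 = -1229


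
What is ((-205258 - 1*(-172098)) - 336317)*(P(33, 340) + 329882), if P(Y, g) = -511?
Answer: -121695008967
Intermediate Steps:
((-205258 - 1*(-172098)) - 336317)*(P(33, 340) + 329882) = ((-205258 - 1*(-172098)) - 336317)*(-511 + 329882) = ((-205258 + 172098) - 336317)*329371 = (-33160 - 336317)*329371 = -369477*329371 = -121695008967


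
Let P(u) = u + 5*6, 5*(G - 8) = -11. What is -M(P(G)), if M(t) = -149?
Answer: 149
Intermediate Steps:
G = 29/5 (G = 8 + (⅕)*(-11) = 8 - 11/5 = 29/5 ≈ 5.8000)
P(u) = 30 + u (P(u) = u + 30 = 30 + u)
-M(P(G)) = -1*(-149) = 149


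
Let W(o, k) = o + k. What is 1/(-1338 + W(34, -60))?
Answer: -1/1364 ≈ -0.00073314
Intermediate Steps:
W(o, k) = k + o
1/(-1338 + W(34, -60)) = 1/(-1338 + (-60 + 34)) = 1/(-1338 - 26) = 1/(-1364) = -1/1364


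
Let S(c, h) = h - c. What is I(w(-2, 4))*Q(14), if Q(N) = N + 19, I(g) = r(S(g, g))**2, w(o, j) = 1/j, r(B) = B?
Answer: 0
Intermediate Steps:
I(g) = 0 (I(g) = (g - g)**2 = 0**2 = 0)
Q(N) = 19 + N
I(w(-2, 4))*Q(14) = 0*(19 + 14) = 0*33 = 0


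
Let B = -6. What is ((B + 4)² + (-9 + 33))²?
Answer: 784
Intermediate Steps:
((B + 4)² + (-9 + 33))² = ((-6 + 4)² + (-9 + 33))² = ((-2)² + 24)² = (4 + 24)² = 28² = 784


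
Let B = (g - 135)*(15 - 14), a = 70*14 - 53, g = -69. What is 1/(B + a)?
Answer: 1/723 ≈ 0.0013831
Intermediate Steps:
a = 927 (a = 980 - 53 = 927)
B = -204 (B = (-69 - 135)*(15 - 14) = -204*1 = -204)
1/(B + a) = 1/(-204 + 927) = 1/723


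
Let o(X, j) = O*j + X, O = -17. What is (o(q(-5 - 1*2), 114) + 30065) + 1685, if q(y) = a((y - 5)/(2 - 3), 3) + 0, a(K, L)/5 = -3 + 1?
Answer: 29802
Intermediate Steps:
a(K, L) = -10 (a(K, L) = 5*(-3 + 1) = 5*(-2) = -10)
q(y) = -10 (q(y) = -10 + 0 = -10)
o(X, j) = X - 17*j (o(X, j) = -17*j + X = X - 17*j)
(o(q(-5 - 1*2), 114) + 30065) + 1685 = ((-10 - 17*114) + 30065) + 1685 = ((-10 - 1938) + 30065) + 1685 = (-1948 + 30065) + 1685 = 28117 + 1685 = 29802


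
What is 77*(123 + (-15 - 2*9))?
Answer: 6930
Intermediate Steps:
77*(123 + (-15 - 2*9)) = 77*(123 + (-15 - 1*18)) = 77*(123 + (-15 - 18)) = 77*(123 - 33) = 77*90 = 6930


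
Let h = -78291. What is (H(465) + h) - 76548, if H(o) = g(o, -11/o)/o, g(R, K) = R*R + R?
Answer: -154373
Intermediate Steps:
g(R, K) = R + R**2 (g(R, K) = R**2 + R = R + R**2)
H(o) = 1 + o (H(o) = (o*(1 + o))/o = 1 + o)
(H(465) + h) - 76548 = ((1 + 465) - 78291) - 76548 = (466 - 78291) - 76548 = -77825 - 76548 = -154373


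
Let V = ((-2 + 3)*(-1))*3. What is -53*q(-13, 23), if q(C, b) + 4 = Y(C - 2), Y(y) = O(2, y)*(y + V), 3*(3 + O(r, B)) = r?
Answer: -2014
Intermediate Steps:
O(r, B) = -3 + r/3
V = -3 (V = (1*(-1))*3 = -1*3 = -3)
Y(y) = 7 - 7*y/3 (Y(y) = (-3 + (1/3)*2)*(y - 3) = (-3 + 2/3)*(-3 + y) = -7*(-3 + y)/3 = 7 - 7*y/3)
q(C, b) = 23/3 - 7*C/3 (q(C, b) = -4 + (7 - 7*(C - 2)/3) = -4 + (7 - 7*(-2 + C)/3) = -4 + (7 + (14/3 - 7*C/3)) = -4 + (35/3 - 7*C/3) = 23/3 - 7*C/3)
-53*q(-13, 23) = -53*(23/3 - 7/3*(-13)) = -53*(23/3 + 91/3) = -53*38 = -2014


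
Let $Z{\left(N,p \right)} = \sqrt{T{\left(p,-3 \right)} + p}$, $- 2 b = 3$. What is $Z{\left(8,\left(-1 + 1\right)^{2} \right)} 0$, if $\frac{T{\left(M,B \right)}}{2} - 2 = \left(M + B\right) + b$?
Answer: $0$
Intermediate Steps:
$b = - \frac{3}{2}$ ($b = \left(- \frac{1}{2}\right) 3 = - \frac{3}{2} \approx -1.5$)
$T{\left(M,B \right)} = 1 + 2 B + 2 M$ ($T{\left(M,B \right)} = 4 + 2 \left(\left(M + B\right) - \frac{3}{2}\right) = 4 + 2 \left(\left(B + M\right) - \frac{3}{2}\right) = 4 + 2 \left(- \frac{3}{2} + B + M\right) = 4 + \left(-3 + 2 B + 2 M\right) = 1 + 2 B + 2 M$)
$Z{\left(N,p \right)} = \sqrt{-5 + 3 p}$ ($Z{\left(N,p \right)} = \sqrt{\left(1 + 2 \left(-3\right) + 2 p\right) + p} = \sqrt{\left(1 - 6 + 2 p\right) + p} = \sqrt{\left(-5 + 2 p\right) + p} = \sqrt{-5 + 3 p}$)
$Z{\left(8,\left(-1 + 1\right)^{2} \right)} 0 = \sqrt{-5 + 3 \left(-1 + 1\right)^{2}} \cdot 0 = \sqrt{-5 + 3 \cdot 0^{2}} \cdot 0 = \sqrt{-5 + 3 \cdot 0} \cdot 0 = \sqrt{-5 + 0} \cdot 0 = \sqrt{-5} \cdot 0 = i \sqrt{5} \cdot 0 = 0$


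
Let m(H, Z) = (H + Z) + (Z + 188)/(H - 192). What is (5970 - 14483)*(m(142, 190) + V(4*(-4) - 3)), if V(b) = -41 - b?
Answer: -64366793/25 ≈ -2.5747e+6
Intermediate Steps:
m(H, Z) = H + Z + (188 + Z)/(-192 + H) (m(H, Z) = (H + Z) + (188 + Z)/(-192 + H) = H + Z + (188 + Z)/(-192 + H))
(5970 - 14483)*(m(142, 190) + V(4*(-4) - 3)) = (5970 - 14483)*((188 + 142**2 - 192*142 - 191*190 + 142*190)/(-192 + 142) + (-41 - (4*(-4) - 3))) = -8513*((188 + 20164 - 27264 - 36290 + 26980)/(-50) + (-41 - (-16 - 3))) = -8513*(-1/50*(-16222) + (-41 - 1*(-19))) = -8513*(8111/25 + (-41 + 19)) = -8513*(8111/25 - 22) = -8513*7561/25 = -64366793/25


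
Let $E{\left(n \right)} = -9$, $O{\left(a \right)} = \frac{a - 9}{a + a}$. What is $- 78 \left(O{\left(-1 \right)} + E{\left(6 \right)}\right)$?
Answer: $312$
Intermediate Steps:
$O{\left(a \right)} = \frac{-9 + a}{2 a}$
$- 78 \left(O{\left(-1 \right)} + E{\left(6 \right)}\right) = - 78 \left(\frac{-9 - 1}{2 \left(-1\right)} - 9\right) = - 78 \left(\frac{1}{2} \left(-1\right) \left(-10\right) - 9\right) = - 78 \left(5 - 9\right) = \left(-78\right) \left(-4\right) = 312$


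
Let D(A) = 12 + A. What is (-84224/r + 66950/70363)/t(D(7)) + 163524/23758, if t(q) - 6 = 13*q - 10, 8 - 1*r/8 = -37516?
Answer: 13119746456545684/1905371389413891 ≈ 6.8857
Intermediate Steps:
r = 300192 (r = 64 - 8*(-37516) = 64 + 300128 = 300192)
t(q) = -4 + 13*q (t(q) = 6 + (13*q - 10) = 6 + (-10 + 13*q) = -4 + 13*q)
(-84224/r + 66950/70363)/t(D(7)) + 163524/23758 = (-84224/300192 + 66950/70363)/(-4 + 13*(12 + 7)) + 163524/23758 = (-84224*1/300192 + 66950*(1/70363))/(-4 + 13*19) + 163524*(1/23758) = (-2632/9381 + 66950/70363)/(-4 + 247) + 81762/11879 = (442862534/660075303)/243 + 81762/11879 = (442862534/660075303)*(1/243) + 81762/11879 = 442862534/160398298629 + 81762/11879 = 13119746456545684/1905371389413891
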